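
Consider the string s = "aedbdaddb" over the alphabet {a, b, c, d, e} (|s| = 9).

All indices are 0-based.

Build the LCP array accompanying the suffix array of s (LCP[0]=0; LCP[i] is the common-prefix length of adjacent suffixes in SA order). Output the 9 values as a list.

rank→(start, suffix):
  0 → (5, 'addb')
  1 → (0, 'aedbdaddb')
  2 → (8, 'b')
  3 → (3, 'bdaddb')
  4 → (4, 'daddb')
  5 → (7, 'db')
  6 → (2, 'dbdaddb')
  7 → (6, 'ddb')
  8 → (1, 'edbdaddb')

SA = [5, 0, 8, 3, 4, 7, 2, 6, 1]
i: (SA[i-1],SA[i]) lcp shared
  1: (5,0) 1 'a'
  2: (0,8) 0 ''
  3: (8,3) 1 'b'
  4: (3,4) 0 ''
  5: (4,7) 1 'd'
  6: (7,2) 2 'db'
  7: (2,6) 1 'd'
  8: (6,1) 0 ''

[0, 1, 0, 1, 0, 1, 2, 1, 0]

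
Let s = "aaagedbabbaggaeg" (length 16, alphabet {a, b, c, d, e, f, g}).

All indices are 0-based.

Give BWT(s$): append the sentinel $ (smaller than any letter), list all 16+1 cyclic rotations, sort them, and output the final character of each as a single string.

rank  rotation           last
    0  $aaagedbabbaggaeg  g
    1  aaagedbabbaggaeg$  $
    2  aagedbabbaggaeg$a  a
    3  abbaggaeg$aaagedb  b
    4  aeg$aaagedbabbagg  g
    5  agedbabbaggaeg$aa  a
    6  aggaeg$aaagedbabb  b
    7  babbaggaeg$aaaged  d
    8  baggaeg$aaagedbab  b
    9  bbaggaeg$aaagedba  a
   10  dbabbaggaeg$aaage  e
   11  edbabbaggaeg$aaag  g
   12  eg$aaagedbabbagga  a
   13  g$aaagedbabbaggae  e
   14  gaeg$aaagedbabbag  g
   15  gedbabbaggaeg$aaa  a
   16  ggaeg$aaagedbabba  a

g$abgabdbaegaegaa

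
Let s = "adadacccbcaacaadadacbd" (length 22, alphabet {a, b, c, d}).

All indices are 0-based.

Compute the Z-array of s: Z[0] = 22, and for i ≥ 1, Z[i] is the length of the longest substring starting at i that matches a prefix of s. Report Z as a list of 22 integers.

[22, 0, 3, 0, 1, 0, 0, 0, 0, 0, 1, 1, 0, 1, 6, 0, 3, 0, 1, 0, 0, 0]

Z[0]=22
i=1: i≥r, start 0; Z[1]=0
i=2: i≥r, start 0; Z[2]=3 extend→box=[2,5)
i=3: min(r-i=2, Z[1]=0)=0; Z[3]=0
i=4: min(r-i=1, Z[2]=3)=1; Z[4]=1
i=5: i≥r, start 0; Z[5]=0
i=6: i≥r, start 0; Z[6]=0
i=7: i≥r, start 0; Z[7]=0
i=8: i≥r, start 0; Z[8]=0
i=9: i≥r, start 0; Z[9]=0
i=10: i≥r, start 0; Z[10]=1 extend→box=[10,11)
i=11: i≥r, start 0; Z[11]=1 extend→box=[11,12)
i=12: i≥r, start 0; Z[12]=0
i=13: i≥r, start 0; Z[13]=1 extend→box=[13,14)
i=14: i≥r, start 0; Z[14]=6 extend→box=[14,20)
i=15: min(r-i=5, Z[1]=0)=0; Z[15]=0
i=16: min(r-i=4, Z[2]=3)=3; Z[16]=3
i=17: min(r-i=3, Z[3]=0)=0; Z[17]=0
i=18: min(r-i=2, Z[4]=1)=1; Z[18]=1
i=19: min(r-i=1, Z[5]=0)=0; Z[19]=0
i=20: i≥r, start 0; Z[20]=0
i=21: i≥r, start 0; Z[21]=0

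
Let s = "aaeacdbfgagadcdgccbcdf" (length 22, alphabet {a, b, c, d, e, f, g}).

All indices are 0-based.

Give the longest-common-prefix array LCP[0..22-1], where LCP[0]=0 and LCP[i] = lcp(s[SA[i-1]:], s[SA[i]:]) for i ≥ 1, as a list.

[0, 1, 1, 1, 1, 0, 1, 0, 1, 1, 2, 2, 0, 1, 1, 1, 0, 0, 1, 0, 2, 1]

rank | idx | suffix
   0 |   0 | aaeacdbfgagadcdgccbcdf
   1 |   3 | acdbfgagadcdgccbcdf
   2 |  11 | adcdgccbcdf
   3 |   1 | aeacdbfgagadcdgccbcdf
   4 |   9 | agadcdgccbcdf
   5 |  18 | bcdf
   6 |   6 | bfgagadcdgccbcdf
   7 |  17 | cbcdf
   8 |  16 | ccbcdf
   9 |   4 | cdbfgagadcdgccbcdf
  10 |  19 | cdf
  11 |  13 | cdgccbcdf
  12 |   5 | dbfgagadcdgccbcdf
  13 |  12 | dcdgccbcdf
  14 |  20 | df
  15 |  14 | dgccbcdf
  16 |   2 | eacdbfgagadcdgccbcdf
  17 |  21 | f
  18 |   7 | fgagadcdgccbcdf
  19 |  10 | gadcdgccbcdf
  20 |   8 | gagadcdgccbcdf
  21 |  15 | gccbcdf

SA = [0, 3, 11, 1, 9, 18, 6, 17, 16, 4, 19, 13, 5, 12, 20, 14, 2, 21, 7, 10, 8, 15]
i: (SA[i-1],SA[i]) lcp shared
  1: (0,3) 1 'a'
  2: (3,11) 1 'a'
  3: (11,1) 1 'a'
  4: (1,9) 1 'a'
  5: (9,18) 0 ''
  6: (18,6) 1 'b'
  7: (6,17) 0 ''
  8: (17,16) 1 'c'
  9: (16,4) 1 'c'
  10: (4,19) 2 'cd'
  11: (19,13) 2 'cd'
  12: (13,5) 0 ''
  13: (5,12) 1 'd'
  14: (12,20) 1 'd'
  15: (20,14) 1 'd'
  16: (14,2) 0 ''
  17: (2,21) 0 ''
  18: (21,7) 1 'f'
  19: (7,10) 0 ''
  20: (10,8) 2 'ga'
  21: (8,15) 1 'g'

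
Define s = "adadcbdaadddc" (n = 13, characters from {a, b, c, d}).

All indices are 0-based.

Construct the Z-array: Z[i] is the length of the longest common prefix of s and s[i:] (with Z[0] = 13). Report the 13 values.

Z[0]=13
i=1: i≥r, start 0; Z[1]=0
i=2: i≥r, start 0; Z[2]=2 scan→box=[2,4)
i=3: min(r-i=1, Z[1]=0)=0; Z[3]=0
i=4: i≥r, start 0; Z[4]=0
i=5: i≥r, start 0; Z[5]=0
i=6: i≥r, start 0; Z[6]=0
i=7: i≥r, start 0; Z[7]=1 scan→box=[7,8)
i=8: i≥r, start 0; Z[8]=2 scan→box=[8,10)
i=9: min(r-i=1, Z[1]=0)=0; Z[9]=0
i=10: i≥r, start 0; Z[10]=0
i=11: i≥r, start 0; Z[11]=0
i=12: i≥r, start 0; Z[12]=0

[13, 0, 2, 0, 0, 0, 0, 1, 2, 0, 0, 0, 0]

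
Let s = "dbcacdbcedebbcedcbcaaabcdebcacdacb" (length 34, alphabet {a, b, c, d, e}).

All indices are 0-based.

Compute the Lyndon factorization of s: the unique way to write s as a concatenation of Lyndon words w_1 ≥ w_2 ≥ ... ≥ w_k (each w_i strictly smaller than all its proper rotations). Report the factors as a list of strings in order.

["d", "bc", "acdbcedebbcedcbc", "aaabcdebcacdacb"]

emit factor 1: 'd' (i=0, period=1)
emit factor 2: 'bc' (i=1, period=2)
emit factor 3: 'acdbcedebbcedcbc' (i=3, period=16)
emit factor 4: 'aaabcdebcacdacb' (i=19, period=15)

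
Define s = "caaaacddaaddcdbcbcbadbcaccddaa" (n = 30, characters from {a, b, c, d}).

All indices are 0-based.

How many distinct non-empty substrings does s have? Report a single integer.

sorted suffixes:
  #0 SA[0]=29  'a'
  #1 SA[1]=28  'aa'
  #2 SA[2]=1  'aaaacddaaddcdbcbcbadbcaccddaa'
  #3 SA[3]=2  'aaacddaaddcdbcbcbadbcaccddaa'
  #4 SA[4]=3  'aacddaaddcdbcbcbadbcaccddaa'
  #5 SA[5]=8  'aaddcdbcbcbadbcaccddaa'
  #6 SA[6]=23  'accddaa'
  #7 SA[7]=4  'acddaaddcdbcbcbadbcaccddaa'
  #8 SA[8]=19  'adbcaccddaa'
  #9 SA[9]=9  'addcdbcbcbadbcaccddaa'
  #10 SA[10]=18  'badbcaccddaa'
  #11 SA[11]=21  'bcaccddaa'
  #12 SA[12]=16  'bcbadbcaccddaa'
  #13 SA[13]=14  'bcbcbadbcaccddaa'
  #14 SA[14]=0  'caaaacddaaddcdbcbcbadbcaccddaa'
  #15 SA[15]=22  'caccddaa'
  #16 SA[16]=17  'cbadbcaccddaa'
  #17 SA[17]=15  'cbcbadbcaccddaa'
  #18 SA[18]=24  'ccddaa'
  #19 SA[19]=12  'cdbcbcbadbcaccddaa'
  #20 SA[20]=25  'cddaa'
  #21 SA[21]=5  'cddaaddcdbcbcbadbcaccddaa'
  #22 SA[22]=27  'daa'
  #23 SA[23]=7  'daaddcdbcbcbadbcaccddaa'
  #24 SA[24]=20  'dbcaccddaa'
  #25 SA[25]=13  'dbcbcbadbcaccddaa'
  #26 SA[26]=11  'dcdbcbcbadbcaccddaa'
  #27 SA[27]=26  'ddaa'
  #28 SA[28]=6  'ddaaddcdbcbcbadbcaccddaa'
  #29 SA[29]=10  'ddcdbcbcbadbcaccddaa'

SA = [29, 28, 1, 2, 3, 8, 23, 4, 19, 9, 18, 21, 16, 14, 0, 22, 17, 15, 24, 12, 25, 5, 27, 7, 20, 13, 11, 26, 6, 10]
rank  pair      lcp
   1  s[29:],s[28:]  1  'a'
   2  s[28:],s[1:]  2  'aa'
   3  s[1:],s[2:]  3  'aaa'
   4  s[2:],s[3:]  2  'aa'
   5  s[3:],s[8:]  2  'aa'
   6  s[8:],s[23:]  1  'a'
   7  s[23:],s[4:]  2  'ac'
   8  s[4:],s[19:]  1  'a'
   9  s[19:],s[9:]  2  'ad'
  10  s[9:],s[18:]  0  ''
  11  s[18:],s[21:]  1  'b'
  12  s[21:],s[16:]  2  'bc'
  13  s[16:],s[14:]  3  'bcb'
  14  s[14:],s[0:]  0  ''
  15  s[0:],s[22:]  2  'ca'
  16  s[22:],s[17:]  1  'c'
  17  s[17:],s[15:]  2  'cb'
  18  s[15:],s[24:]  1  'c'
  19  s[24:],s[12:]  1  'c'
  20  s[12:],s[25:]  2  'cd'
  21  s[25:],s[5:]  5  'cddaa'
  22  s[5:],s[27:]  0  ''
  23  s[27:],s[7:]  3  'daa'
  24  s[7:],s[20:]  1  'd'
  25  s[20:],s[13:]  3  'dbc'
  26  s[13:],s[11:]  1  'd'
  27  s[11:],s[26:]  1  'd'
  28  s[26:],s[6:]  4  'ddaa'
  29  s[6:],s[10:]  2  'dd'

n(n+1)/2 = 30·31/2 = 465
Σ LCP = 0 + 1 + 2 + 3 + 2 + 2 + 1 + 2 + 1 + 2 + 0 + 1 + 2 + 3 + 0 + 2 + 1 + 2 + 1 + 1 + 2 + 5 + 0 + 3 + 1 + 3 + 1 + 1 + 4 + 2 = 51
distinct = 465 − 51 = 414

414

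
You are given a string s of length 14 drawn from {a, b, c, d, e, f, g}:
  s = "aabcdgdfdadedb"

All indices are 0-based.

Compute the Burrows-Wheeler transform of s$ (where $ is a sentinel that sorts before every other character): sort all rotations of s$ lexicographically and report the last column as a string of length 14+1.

b$addabfeagcddd

rank  rotation         last
    0  $aabcdgdfdadedb  b
    1  aabcdgdfdadedb$  $
    2  abcdgdfdadedb$a  a
    3  adedb$aabcdgdfd  d
    4  b$aabcdgdfdaded  d
    5  bcdgdfdadedb$aa  a
    6  cdgdfdadedb$aab  b
    7  dadedb$aabcdgdf  f
    8  db$aabcdgdfdade  e
    9  dedb$aabcdgdfda  a
   10  dfdadedb$aabcdg  g
   11  dgdfdadedb$aabc  c
   12  edb$aabcdgdfdad  d
   13  fdadedb$aabcdgd  d
   14  gdfdadedb$aabcd  d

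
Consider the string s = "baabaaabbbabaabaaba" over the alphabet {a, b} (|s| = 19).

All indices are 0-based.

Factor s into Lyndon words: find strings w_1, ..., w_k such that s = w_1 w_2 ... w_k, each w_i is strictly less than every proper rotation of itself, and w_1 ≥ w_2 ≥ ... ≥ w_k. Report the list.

emit factor 1: 'b' (i=0, period=1)
emit factor 2: 'aab' (i=1, period=3)
emit factor 3: 'aaabbbabaabaab' (i=4, period=14)
emit factor 4: 'a' (i=18, period=1)

["b", "aab", "aaabbbabaabaab", "a"]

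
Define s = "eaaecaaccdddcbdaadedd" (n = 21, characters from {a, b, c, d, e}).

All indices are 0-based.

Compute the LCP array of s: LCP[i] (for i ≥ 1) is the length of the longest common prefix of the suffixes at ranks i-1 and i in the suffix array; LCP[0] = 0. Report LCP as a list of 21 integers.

rank | idx | suffix
   0 |   5 | aaccdddcbdaadedd
   1 |  15 | aadedd
   2 |   1 | aaecaaccdddcbdaadedd
   3 |   6 | accdddcbdaadedd
   4 |  16 | adedd
   5 |   2 | aecaaccdddcbdaadedd
   6 |  13 | bdaadedd
   7 |   4 | caaccdddcbdaadedd
   8 |  12 | cbdaadedd
   9 |   7 | ccdddcbdaadedd
  10 |   8 | cdddcbdaadedd
  11 |  20 | d
  12 |  14 | daadedd
  13 |  11 | dcbdaadedd
  14 |  19 | dd
  15 |  10 | ddcbdaadedd
  16 |   9 | dddcbdaadedd
  17 |  17 | dedd
  18 |   0 | eaaecaaccdddcbdaadedd
  19 |   3 | ecaaccdddcbdaadedd
  20 |  18 | edd

SA = [5, 15, 1, 6, 16, 2, 13, 4, 12, 7, 8, 20, 14, 11, 19, 10, 9, 17, 0, 3, 18]
i: (SA[i-1],SA[i]) lcp shared
  1: (5,15) 2 'aa'
  2: (15,1) 2 'aa'
  3: (1,6) 1 'a'
  4: (6,16) 1 'a'
  5: (16,2) 1 'a'
  6: (2,13) 0 ''
  7: (13,4) 0 ''
  8: (4,12) 1 'c'
  9: (12,7) 1 'c'
  10: (7,8) 1 'c'
  11: (8,20) 0 ''
  12: (20,14) 1 'd'
  13: (14,11) 1 'd'
  14: (11,19) 1 'd'
  15: (19,10) 2 'dd'
  16: (10,9) 2 'dd'
  17: (9,17) 1 'd'
  18: (17,0) 0 ''
  19: (0,3) 1 'e'
  20: (3,18) 1 'e'

[0, 2, 2, 1, 1, 1, 0, 0, 1, 1, 1, 0, 1, 1, 1, 2, 2, 1, 0, 1, 1]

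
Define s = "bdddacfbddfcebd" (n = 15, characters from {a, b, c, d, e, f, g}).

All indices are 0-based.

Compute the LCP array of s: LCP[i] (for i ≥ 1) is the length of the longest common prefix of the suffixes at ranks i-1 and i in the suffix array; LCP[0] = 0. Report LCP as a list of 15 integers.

sorted suffixes:
  #0 SA[0]=4  'acfbddfcebd'
  #1 SA[1]=13  'bd'
  #2 SA[2]=0  'bdddacfbddfcebd'
  #3 SA[3]=7  'bddfcebd'
  #4 SA[4]=11  'cebd'
  #5 SA[5]=5  'cfbddfcebd'
  #6 SA[6]=14  'd'
  #7 SA[7]=3  'dacfbddfcebd'
  #8 SA[8]=2  'ddacfbddfcebd'
  #9 SA[9]=1  'dddacfbddfcebd'
  #10 SA[10]=8  'ddfcebd'
  #11 SA[11]=9  'dfcebd'
  #12 SA[12]=12  'ebd'
  #13 SA[13]=6  'fbddfcebd'
  #14 SA[14]=10  'fcebd'

SA = [4, 13, 0, 7, 11, 5, 14, 3, 2, 1, 8, 9, 12, 6, 10]
[i] adj suffixes → lcp
  [1] 4/13 → 0 ('')
  [2] 13/0 → 2 ('bd')
  [3] 0/7 → 3 ('bdd')
  [4] 7/11 → 0 ('')
  [5] 11/5 → 1 ('c')
  [6] 5/14 → 0 ('')
  [7] 14/3 → 1 ('d')
  [8] 3/2 → 1 ('d')
  [9] 2/1 → 2 ('dd')
  [10] 1/8 → 2 ('dd')
  [11] 8/9 → 1 ('d')
  [12] 9/12 → 0 ('')
  [13] 12/6 → 0 ('')
  [14] 6/10 → 1 ('f')

[0, 0, 2, 3, 0, 1, 0, 1, 1, 2, 2, 1, 0, 0, 1]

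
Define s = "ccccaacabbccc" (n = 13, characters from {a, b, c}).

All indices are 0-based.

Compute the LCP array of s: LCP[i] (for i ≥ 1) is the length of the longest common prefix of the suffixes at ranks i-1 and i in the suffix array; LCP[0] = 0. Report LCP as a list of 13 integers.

rank | idx | suffix
   0 |   4 | aacabbccc
   1 |   7 | abbccc
   2 |   5 | acabbccc
   3 |   8 | bbccc
   4 |   9 | bccc
   5 |  12 | c
   6 |   3 | caacabbccc
   7 |   6 | cabbccc
   8 |  11 | cc
   9 |   2 | ccaacabbccc
  10 |  10 | ccc
  11 |   1 | cccaacabbccc
  12 |   0 | ccccaacabbccc

SA = [4, 7, 5, 8, 9, 12, 3, 6, 11, 2, 10, 1, 0]
rank  pair      lcp
   1  s[4:],s[7:]  1  'a'
   2  s[7:],s[5:]  1  'a'
   3  s[5:],s[8:]  0  ''
   4  s[8:],s[9:]  1  'b'
   5  s[9:],s[12:]  0  ''
   6  s[12:],s[3:]  1  'c'
   7  s[3:],s[6:]  2  'ca'
   8  s[6:],s[11:]  1  'c'
   9  s[11:],s[2:]  2  'cc'
  10  s[2:],s[10:]  2  'cc'
  11  s[10:],s[1:]  3  'ccc'
  12  s[1:],s[0:]  3  'ccc'

[0, 1, 1, 0, 1, 0, 1, 2, 1, 2, 2, 3, 3]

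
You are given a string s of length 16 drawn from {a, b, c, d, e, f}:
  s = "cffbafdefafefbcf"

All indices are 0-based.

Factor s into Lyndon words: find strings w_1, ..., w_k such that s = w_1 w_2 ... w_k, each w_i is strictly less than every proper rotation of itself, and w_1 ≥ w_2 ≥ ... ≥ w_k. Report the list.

["cff", "b", "afdefafefbcf"]

emit factor 1: 'cff' (i=0, period=3)
emit factor 2: 'b' (i=3, period=1)
emit factor 3: 'afdefafefbcf' (i=4, period=12)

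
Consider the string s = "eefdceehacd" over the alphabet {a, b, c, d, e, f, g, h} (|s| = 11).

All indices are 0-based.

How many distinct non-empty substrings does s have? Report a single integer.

60

rank→(start, suffix):
  0 → (8, 'acd')
  1 → (9, 'cd')
  2 → (4, 'ceehacd')
  3 → (10, 'd')
  4 → (3, 'dceehacd')
  5 → (0, 'eefdceehacd')
  6 → (5, 'eehacd')
  7 → (1, 'efdceehacd')
  8 → (6, 'ehacd')
  9 → (2, 'fdceehacd')
  10 → (7, 'hacd')

SA = [8, 9, 4, 10, 3, 0, 5, 1, 6, 2, 7]
[i] adj suffixes → lcp
  [1] 8/9 → 0 ('')
  [2] 9/4 → 1 ('c')
  [3] 4/10 → 0 ('')
  [4] 10/3 → 1 ('d')
  [5] 3/0 → 0 ('')
  [6] 0/5 → 2 ('ee')
  [7] 5/1 → 1 ('e')
  [8] 1/6 → 1 ('e')
  [9] 6/2 → 0 ('')
  [10] 2/7 → 0 ('')

n(n+1)/2 = 11·12/2 = 66
Σ LCP = 0 + 0 + 1 + 0 + 1 + 0 + 2 + 1 + 1 + 0 + 0 = 6
distinct = 66 − 6 = 60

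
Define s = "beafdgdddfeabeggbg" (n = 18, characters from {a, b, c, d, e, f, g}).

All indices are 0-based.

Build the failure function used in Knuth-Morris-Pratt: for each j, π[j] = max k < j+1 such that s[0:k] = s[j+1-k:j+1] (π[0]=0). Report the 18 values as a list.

[0, 0, 0, 0, 0, 0, 0, 0, 0, 0, 0, 0, 1, 2, 0, 0, 1, 0]

π[0] = 0
j=1 s[j]='e': π[1]=0 (border '')
j=2 s[j]='a': π[2]=0 (border '')
j=3 s[j]='f': π[3]=0 (border '')
j=4 s[j]='d': π[4]=0 (border '')
j=5 s[j]='g': π[5]=0 (border '')
j=6 s[j]='d': π[6]=0 (border '')
j=7 s[j]='d': π[7]=0 (border '')
j=8 s[j]='d': π[8]=0 (border '')
j=9 s[j]='f': π[9]=0 (border '')
j=10 s[j]='e': π[10]=0 (border '')
j=11 s[j]='a': π[11]=0 (border '')
j=12 s[j]='b': π[12]=1 (border 'b')
j=13 s[j]='e': π[13]=2 (border 'be')
j=14 s[j]='g': k: 2→0; π[14]=0 (border '')
j=15 s[j]='g': π[15]=0 (border '')
j=16 s[j]='b': π[16]=1 (border 'b')
j=17 s[j]='g': k: 1→0; π[17]=0 (border '')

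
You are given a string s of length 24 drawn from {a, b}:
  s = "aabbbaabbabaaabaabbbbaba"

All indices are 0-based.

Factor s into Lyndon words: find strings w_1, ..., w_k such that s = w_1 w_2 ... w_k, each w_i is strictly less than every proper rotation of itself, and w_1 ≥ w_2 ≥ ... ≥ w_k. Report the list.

emit factor 1: 'aabbb' (i=0, period=5)
emit factor 2: 'aabbab' (i=5, period=6)
emit factor 3: 'aaabaabbbbab' (i=11, period=12)
emit factor 4: 'a' (i=23, period=1)

["aabbb", "aabbab", "aaabaabbbbab", "a"]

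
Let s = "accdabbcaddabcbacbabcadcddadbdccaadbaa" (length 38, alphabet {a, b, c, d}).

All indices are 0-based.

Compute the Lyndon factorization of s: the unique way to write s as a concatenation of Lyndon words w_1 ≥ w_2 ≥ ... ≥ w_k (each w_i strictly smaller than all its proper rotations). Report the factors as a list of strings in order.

emit factor 1: 'accd' (i=0, period=4)
emit factor 2: 'abbcaddabcbacbabcadcddadbdcc' (i=4, period=28)
emit factor 3: 'aadb' (i=32, period=4)
emit factor 4: 'a' (i=36, period=1)
emit factor 5: 'a' (i=37, period=1)

["accd", "abbcaddabcbacbabcadcddadbdcc", "aadb", "a", "a"]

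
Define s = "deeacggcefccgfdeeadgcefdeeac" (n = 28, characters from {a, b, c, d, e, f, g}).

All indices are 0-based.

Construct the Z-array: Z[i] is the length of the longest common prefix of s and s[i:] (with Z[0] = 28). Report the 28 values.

[28, 0, 0, 0, 0, 0, 0, 0, 0, 0, 0, 0, 0, 0, 4, 0, 0, 0, 1, 0, 0, 0, 0, 5, 0, 0, 0, 0]

Z[0]=28
i=1: i≥r, start 0; Z[1]=0
i=2: i≥r, start 0; Z[2]=0
i=3: i≥r, start 0; Z[3]=0
i=4: i≥r, start 0; Z[4]=0
i=5: i≥r, start 0; Z[5]=0
i=6: i≥r, start 0; Z[6]=0
i=7: i≥r, start 0; Z[7]=0
i=8: i≥r, start 0; Z[8]=0
i=9: i≥r, start 0; Z[9]=0
i=10: i≥r, start 0; Z[10]=0
i=11: i≥r, start 0; Z[11]=0
i=12: i≥r, start 0; Z[12]=0
i=13: i≥r, start 0; Z[13]=0
i=14: i≥r, start 0; Z[14]=4 extend→box=[14,18)
i=15: min(r-i=3, Z[1]=0)=0; Z[15]=0
i=16: min(r-i=2, Z[2]=0)=0; Z[16]=0
i=17: min(r-i=1, Z[3]=0)=0; Z[17]=0
i=18: i≥r, start 0; Z[18]=1 extend→box=[18,19)
i=19: i≥r, start 0; Z[19]=0
i=20: i≥r, start 0; Z[20]=0
i=21: i≥r, start 0; Z[21]=0
i=22: i≥r, start 0; Z[22]=0
i=23: i≥r, start 0; Z[23]=5 extend→box=[23,28)
i=24: min(r-i=4, Z[1]=0)=0; Z[24]=0
i=25: min(r-i=3, Z[2]=0)=0; Z[25]=0
i=26: min(r-i=2, Z[3]=0)=0; Z[26]=0
i=27: min(r-i=1, Z[4]=0)=0; Z[27]=0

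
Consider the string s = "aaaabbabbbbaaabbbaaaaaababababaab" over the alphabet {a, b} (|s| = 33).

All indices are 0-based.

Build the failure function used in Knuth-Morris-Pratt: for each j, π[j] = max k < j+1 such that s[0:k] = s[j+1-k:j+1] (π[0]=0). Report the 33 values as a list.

[0, 1, 2, 3, 0, 0, 1, 0, 0, 0, 0, 1, 2, 3, 0, 0, 0, 1, 2, 3, 4, 4, 4, 5, 1, 0, 1, 0, 1, 0, 1, 2, 0]

π[0] = 0
j=1 s[j]='a': π[1]=1 (border 'a')
j=2 s[j]='a': π[2]=2 (border 'aa')
j=3 s[j]='a': π[3]=3 (border 'aaa')
j=4 s[j]='b': k: 3→2→1→0; π[4]=0 (border '')
j=5 s[j]='b': π[5]=0 (border '')
j=6 s[j]='a': π[6]=1 (border 'a')
j=7 s[j]='b': k: 1→0; π[7]=0 (border '')
j=8 s[j]='b': π[8]=0 (border '')
j=9 s[j]='b': π[9]=0 (border '')
j=10 s[j]='b': π[10]=0 (border '')
j=11 s[j]='a': π[11]=1 (border 'a')
j=12 s[j]='a': π[12]=2 (border 'aa')
j=13 s[j]='a': π[13]=3 (border 'aaa')
j=14 s[j]='b': k: 3→2→1→0; π[14]=0 (border '')
j=15 s[j]='b': π[15]=0 (border '')
j=16 s[j]='b': π[16]=0 (border '')
j=17 s[j]='a': π[17]=1 (border 'a')
j=18 s[j]='a': π[18]=2 (border 'aa')
j=19 s[j]='a': π[19]=3 (border 'aaa')
j=20 s[j]='a': π[20]=4 (border 'aaaa')
j=21 s[j]='a': k: 4→3; π[21]=4 (border 'aaaa')
j=22 s[j]='a': k: 4→3; π[22]=4 (border 'aaaa')
j=23 s[j]='b': π[23]=5 (border 'aaaab')
j=24 s[j]='a': k: 5→0; π[24]=1 (border 'a')
j=25 s[j]='b': k: 1→0; π[25]=0 (border '')
j=26 s[j]='a': π[26]=1 (border 'a')
j=27 s[j]='b': k: 1→0; π[27]=0 (border '')
j=28 s[j]='a': π[28]=1 (border 'a')
j=29 s[j]='b': k: 1→0; π[29]=0 (border '')
j=30 s[j]='a': π[30]=1 (border 'a')
j=31 s[j]='a': π[31]=2 (border 'aa')
j=32 s[j]='b': k: 2→1→0; π[32]=0 (border '')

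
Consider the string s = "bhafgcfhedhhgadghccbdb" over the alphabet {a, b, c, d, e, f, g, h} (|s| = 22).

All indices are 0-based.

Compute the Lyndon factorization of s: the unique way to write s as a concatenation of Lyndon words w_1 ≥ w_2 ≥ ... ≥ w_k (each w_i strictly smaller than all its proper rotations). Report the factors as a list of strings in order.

["bh", "afgcfhedhhg", "adghccbdb"]

emit factor 1: 'bh' (i=0, period=2)
emit factor 2: 'afgcfhedhhg' (i=2, period=11)
emit factor 3: 'adghccbdb' (i=13, period=9)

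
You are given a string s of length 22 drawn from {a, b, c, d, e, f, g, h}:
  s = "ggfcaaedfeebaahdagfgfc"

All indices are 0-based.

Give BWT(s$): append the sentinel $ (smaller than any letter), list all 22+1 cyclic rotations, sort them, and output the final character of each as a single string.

rank  rotation                 last
    0  $ggfcaaedfeebaahdagfgfc  c
    1  aaedfeebaahdagfgfc$ggfc  c
    2  aahdagfgfc$ggfcaaedfeeb  b
    3  aedfeebaahdagfgfc$ggfca  a
    4  agfgfc$ggfcaaedfeebaahd  d
    5  ahdagfgfc$ggfcaaedfeeba  a
    6  baahdagfgfc$ggfcaaedfee  e
    7  c$ggfcaaedfeebaahdagfgf  f
    8  caaedfeebaahdagfgfc$ggf  f
    9  dagfgfc$ggfcaaedfeebaah  h
   10  dfeebaahdagfgfc$ggfcaae  e
   11  ebaahdagfgfc$ggfcaaedfe  e
   12  edfeebaahdagfgfc$ggfcaa  a
   13  eebaahdagfgfc$ggfcaaedf  f
   14  fc$ggfcaaedfeebaahdagfg  g
   15  fcaaedfeebaahdagfgfc$gg  g
   16  feebaahdagfgfc$ggfcaaed  d
   17  fgfc$ggfcaaedfeebaahdag  g
   18  gfc$ggfcaaedfeebaahdagf  f
   19  gfcaaedfeebaahdagfgfc$g  g
   20  gfgfc$ggfcaaedfeebaahda  a
   21  ggfcaaedfeebaahdagfgfc$  $
   22  hdagfgfc$ggfcaaedfeebaa  a

ccbadaeffheeafggdgfga$a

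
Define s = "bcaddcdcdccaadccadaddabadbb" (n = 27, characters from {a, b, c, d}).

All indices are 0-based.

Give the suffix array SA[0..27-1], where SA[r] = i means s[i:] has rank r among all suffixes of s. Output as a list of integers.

[11, 21, 16, 23, 12, 18, 2, 26, 22, 25, 0, 10, 15, 1, 9, 14, 7, 5, 20, 17, 24, 8, 13, 6, 4, 19, 3]

rank→(start, suffix):
  0 → (11, 'aadccadaddabadbb')
  1 → (21, 'abadbb')
  2 → (16, 'adaddabadbb')
  3 → (23, 'adbb')
  4 → (12, 'adccadaddabadbb')
  5 → (18, 'addabadbb')
  6 → (2, 'addcdcdccaadccadaddabadbb')
  7 → (26, 'b')
  8 → (22, 'badbb')
  9 → (25, 'bb')
  10 → (0, 'bcaddcdcdccaadccadaddabadbb')
  11 → (10, 'caadccadaddabadbb')
  12 → (15, 'cadaddabadbb')
  13 → (1, 'caddcdcdccaadccadaddabadbb')
  14 → (9, 'ccaadccadaddabadbb')
  15 → (14, 'ccadaddabadbb')
  16 → (7, 'cdccaadccadaddabadbb')
  17 → (5, 'cdcdccaadccadaddabadbb')
  18 → (20, 'dabadbb')
  19 → (17, 'daddabadbb')
  20 → (24, 'dbb')
  21 → (8, 'dccaadccadaddabadbb')
  22 → (13, 'dccadaddabadbb')
  23 → (6, 'dcdccaadccadaddabadbb')
  24 → (4, 'dcdcdccaadccadaddabadbb')
  25 → (19, 'ddabadbb')
  26 → (3, 'ddcdcdccaadccadaddabadbb')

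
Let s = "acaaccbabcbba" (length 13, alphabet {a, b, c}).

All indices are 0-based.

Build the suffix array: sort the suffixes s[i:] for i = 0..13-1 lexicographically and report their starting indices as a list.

sorted suffixes:
  #0 SA[0]=12  'a'
  #1 SA[1]=2  'aaccbabcbba'
  #2 SA[2]=7  'abcbba'
  #3 SA[3]=0  'acaaccbabcbba'
  #4 SA[4]=3  'accbabcbba'
  #5 SA[5]=11  'ba'
  #6 SA[6]=6  'babcbba'
  #7 SA[7]=10  'bba'
  #8 SA[8]=8  'bcbba'
  #9 SA[9]=1  'caaccbabcbba'
  #10 SA[10]=5  'cbabcbba'
  #11 SA[11]=9  'cbba'
  #12 SA[12]=4  'ccbabcbba'

[12, 2, 7, 0, 3, 11, 6, 10, 8, 1, 5, 9, 4]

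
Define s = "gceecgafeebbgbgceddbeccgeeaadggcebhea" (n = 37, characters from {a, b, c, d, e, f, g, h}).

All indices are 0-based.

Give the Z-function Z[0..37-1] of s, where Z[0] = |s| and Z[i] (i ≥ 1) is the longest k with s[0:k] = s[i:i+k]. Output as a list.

Z[0]=37
i=1: fresh scan; Z[1]=0
i=2: fresh scan; Z[2]=0
i=3: fresh scan; Z[3]=0
i=4: fresh scan; Z[4]=0
i=5: fresh scan; Z[5]=1 extend→box=[5,6)
i=6: fresh scan; Z[6]=0
i=7: fresh scan; Z[7]=0
i=8: fresh scan; Z[8]=0
i=9: fresh scan; Z[9]=0
i=10: fresh scan; Z[10]=0
i=11: fresh scan; Z[11]=0
i=12: fresh scan; Z[12]=1 extend→box=[12,13)
i=13: fresh scan; Z[13]=0
i=14: fresh scan; Z[14]=3 extend→box=[14,17)
i=15: min(r-i=2, Z[1]=0)=0; Z[15]=0
i=16: min(r-i=1, Z[2]=0)=0; Z[16]=0
i=17: fresh scan; Z[17]=0
i=18: fresh scan; Z[18]=0
i=19: fresh scan; Z[19]=0
i=20: fresh scan; Z[20]=0
i=21: fresh scan; Z[21]=0
i=22: fresh scan; Z[22]=0
i=23: fresh scan; Z[23]=1 extend→box=[23,24)
i=24: fresh scan; Z[24]=0
i=25: fresh scan; Z[25]=0
i=26: fresh scan; Z[26]=0
i=27: fresh scan; Z[27]=0
i=28: fresh scan; Z[28]=0
i=29: fresh scan; Z[29]=1 extend→box=[29,30)
i=30: fresh scan; Z[30]=3 extend→box=[30,33)
i=31: min(r-i=2, Z[1]=0)=0; Z[31]=0
i=32: min(r-i=1, Z[2]=0)=0; Z[32]=0
i=33: fresh scan; Z[33]=0
i=34: fresh scan; Z[34]=0
i=35: fresh scan; Z[35]=0
i=36: fresh scan; Z[36]=0

[37, 0, 0, 0, 0, 1, 0, 0, 0, 0, 0, 0, 1, 0, 3, 0, 0, 0, 0, 0, 0, 0, 0, 1, 0, 0, 0, 0, 0, 1, 3, 0, 0, 0, 0, 0, 0]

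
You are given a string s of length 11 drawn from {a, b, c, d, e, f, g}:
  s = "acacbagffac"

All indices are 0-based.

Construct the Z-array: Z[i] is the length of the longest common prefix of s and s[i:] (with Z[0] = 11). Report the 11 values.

[11, 0, 2, 0, 0, 1, 0, 0, 0, 2, 0]

Z[0]=11
i=1: i≥r, start 0; Z[1]=0
i=2: i≥r, start 0; Z[2]=2 scan→box=[2,4)
i=3: min(r-i=1, Z[1]=0)=0; Z[3]=0
i=4: i≥r, start 0; Z[4]=0
i=5: i≥r, start 0; Z[5]=1 scan→box=[5,6)
i=6: i≥r, start 0; Z[6]=0
i=7: i≥r, start 0; Z[7]=0
i=8: i≥r, start 0; Z[8]=0
i=9: i≥r, start 0; Z[9]=2 scan→box=[9,11)
i=10: min(r-i=1, Z[1]=0)=0; Z[10]=0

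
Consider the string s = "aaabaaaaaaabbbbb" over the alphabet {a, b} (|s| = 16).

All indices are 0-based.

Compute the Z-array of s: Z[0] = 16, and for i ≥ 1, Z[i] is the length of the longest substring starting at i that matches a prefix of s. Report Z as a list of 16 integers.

Z[0]=16
i=1: i≥r, start 0; Z[1]=2 extend→box=[1,3)
i=2: min(r-i=1, Z[1]=2)=1; Z[2]=1
i=3: i≥r, start 0; Z[3]=0
i=4: i≥r, start 0; Z[4]=3 extend→box=[4,7)
i=5: min(r-i=2, Z[1]=2)=2; Z[5]=3 extend→box=[5,8)
i=6: min(r-i=2, Z[1]=2)=2; Z[6]=3 extend→box=[6,9)
i=7: min(r-i=2, Z[1]=2)=2; Z[7]=3 extend→box=[7,10)
i=8: min(r-i=2, Z[1]=2)=2; Z[8]=4 extend→box=[8,12)
i=9: min(r-i=3, Z[1]=2)=2; Z[9]=2
i=10: min(r-i=2, Z[2]=1)=1; Z[10]=1
i=11: min(r-i=1, Z[3]=0)=0; Z[11]=0
i=12: i≥r, start 0; Z[12]=0
i=13: i≥r, start 0; Z[13]=0
i=14: i≥r, start 0; Z[14]=0
i=15: i≥r, start 0; Z[15]=0

[16, 2, 1, 0, 3, 3, 3, 3, 4, 2, 1, 0, 0, 0, 0, 0]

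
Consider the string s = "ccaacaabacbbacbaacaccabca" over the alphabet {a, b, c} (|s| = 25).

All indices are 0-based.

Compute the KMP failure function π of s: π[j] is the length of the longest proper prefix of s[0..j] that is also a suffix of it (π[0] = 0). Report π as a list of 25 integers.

π[0] = 0
j=1 s[j]='c': π[1]=1 (border 'c')
j=2 s[j]='a': k: 1→0; π[2]=0 (border '')
j=3 s[j]='a': π[3]=0 (border '')
j=4 s[j]='c': π[4]=1 (border 'c')
j=5 s[j]='a': k: 1→0; π[5]=0 (border '')
j=6 s[j]='a': π[6]=0 (border '')
j=7 s[j]='b': π[7]=0 (border '')
j=8 s[j]='a': π[8]=0 (border '')
j=9 s[j]='c': π[9]=1 (border 'c')
j=10 s[j]='b': k: 1→0; π[10]=0 (border '')
j=11 s[j]='b': π[11]=0 (border '')
j=12 s[j]='a': π[12]=0 (border '')
j=13 s[j]='c': π[13]=1 (border 'c')
j=14 s[j]='b': k: 1→0; π[14]=0 (border '')
j=15 s[j]='a': π[15]=0 (border '')
j=16 s[j]='a': π[16]=0 (border '')
j=17 s[j]='c': π[17]=1 (border 'c')
j=18 s[j]='a': k: 1→0; π[18]=0 (border '')
j=19 s[j]='c': π[19]=1 (border 'c')
j=20 s[j]='c': π[20]=2 (border 'cc')
j=21 s[j]='a': π[21]=3 (border 'cca')
j=22 s[j]='b': k: 3→0; π[22]=0 (border '')
j=23 s[j]='c': π[23]=1 (border 'c')
j=24 s[j]='a': k: 1→0; π[24]=0 (border '')

[0, 1, 0, 0, 1, 0, 0, 0, 0, 1, 0, 0, 0, 1, 0, 0, 0, 1, 0, 1, 2, 3, 0, 1, 0]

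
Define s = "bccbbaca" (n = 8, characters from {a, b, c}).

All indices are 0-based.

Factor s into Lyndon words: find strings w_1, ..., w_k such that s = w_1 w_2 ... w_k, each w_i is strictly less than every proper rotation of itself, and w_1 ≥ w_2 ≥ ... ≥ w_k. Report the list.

emit factor 1: 'bcc' (i=0, period=3)
emit factor 2: 'b' (i=3, period=1)
emit factor 3: 'b' (i=4, period=1)
emit factor 4: 'ac' (i=5, period=2)
emit factor 5: 'a' (i=7, period=1)

["bcc", "b", "b", "ac", "a"]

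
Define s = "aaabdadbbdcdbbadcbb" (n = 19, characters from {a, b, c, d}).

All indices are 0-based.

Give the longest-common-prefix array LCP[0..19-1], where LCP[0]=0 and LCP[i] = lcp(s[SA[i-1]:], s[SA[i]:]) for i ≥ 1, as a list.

rank→(start, suffix):
  0 → (0, 'aaabdadbbdcdbbadcbb')
  1 → (1, 'aabdadbbdcdbbadcbb')
  2 → (2, 'abdadbbdcdbbadcbb')
  3 → (5, 'adbbdcdbbadcbb')
  4 → (14, 'adcbb')
  5 → (18, 'b')
  6 → (13, 'badcbb')
  7 → (17, 'bb')
  8 → (12, 'bbadcbb')
  9 → (7, 'bbdcdbbadcbb')
  10 → (3, 'bdadbbdcdbbadcbb')
  11 → (8, 'bdcdbbadcbb')
  12 → (16, 'cbb')
  13 → (10, 'cdbbadcbb')
  14 → (4, 'dadbbdcdbbadcbb')
  15 → (11, 'dbbadcbb')
  16 → (6, 'dbbdcdbbadcbb')
  17 → (15, 'dcbb')
  18 → (9, 'dcdbbadcbb')

SA = [0, 1, 2, 5, 14, 18, 13, 17, 12, 7, 3, 8, 16, 10, 4, 11, 6, 15, 9]
rank  pair      lcp
   1  s[0:],s[1:]  2  'aa'
   2  s[1:],s[2:]  1  'a'
   3  s[2:],s[5:]  1  'a'
   4  s[5:],s[14:]  2  'ad'
   5  s[14:],s[18:]  0  ''
   6  s[18:],s[13:]  1  'b'
   7  s[13:],s[17:]  1  'b'
   8  s[17:],s[12:]  2  'bb'
   9  s[12:],s[7:]  2  'bb'
  10  s[7:],s[3:]  1  'b'
  11  s[3:],s[8:]  2  'bd'
  12  s[8:],s[16:]  0  ''
  13  s[16:],s[10:]  1  'c'
  14  s[10:],s[4:]  0  ''
  15  s[4:],s[11:]  1  'd'
  16  s[11:],s[6:]  3  'dbb'
  17  s[6:],s[15:]  1  'd'
  18  s[15:],s[9:]  2  'dc'

[0, 2, 1, 1, 2, 0, 1, 1, 2, 2, 1, 2, 0, 1, 0, 1, 3, 1, 2]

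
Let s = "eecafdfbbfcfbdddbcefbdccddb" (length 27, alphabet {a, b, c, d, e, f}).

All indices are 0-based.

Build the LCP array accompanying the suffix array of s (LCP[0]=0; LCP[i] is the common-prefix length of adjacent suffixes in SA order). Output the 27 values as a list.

rank→(start, suffix):
  0 → (3, 'afdfbbfcfbdddbcefbdccddb')
  1 → (26, 'b')
  2 → (7, 'bbfcfbdddbcefbdccddb')
  3 → (16, 'bcefbdccddb')
  4 → (20, 'bdccddb')
  5 → (12, 'bdddbcefbdccddb')
  6 → (8, 'bfcfbdddbcefbdccddb')
  7 → (2, 'cafdfbbfcfbdddbcefbdccddb')
  8 → (22, 'ccddb')
  9 → (23, 'cddb')
  10 → (17, 'cefbdccddb')
  11 → (10, 'cfbdddbcefbdccddb')
  12 → (25, 'db')
  13 → (15, 'dbcefbdccddb')
  14 → (21, 'dccddb')
  15 → (24, 'ddb')
  16 → (14, 'ddbcefbdccddb')
  17 → (13, 'dddbcefbdccddb')
  18 → (5, 'dfbbfcfbdddbcefbdccddb')
  19 → (1, 'ecafdfbbfcfbdddbcefbdccddb')
  20 → (0, 'eecafdfbbfcfbdddbcefbdccddb')
  21 → (18, 'efbdccddb')
  22 → (6, 'fbbfcfbdddbcefbdccddb')
  23 → (19, 'fbdccddb')
  24 → (11, 'fbdddbcefbdccddb')
  25 → (9, 'fcfbdddbcefbdccddb')
  26 → (4, 'fdfbbfcfbdddbcefbdccddb')

SA = [3, 26, 7, 16, 20, 12, 8, 2, 22, 23, 17, 10, 25, 15, 21, 24, 14, 13, 5, 1, 0, 18, 6, 19, 11, 9, 4]
rank  pair      lcp
   1  s[3:],s[26:]  0  ''
   2  s[26:],s[7:]  1  'b'
   3  s[7:],s[16:]  1  'b'
   4  s[16:],s[20:]  1  'b'
   5  s[20:],s[12:]  2  'bd'
   6  s[12:],s[8:]  1  'b'
   7  s[8:],s[2:]  0  ''
   8  s[2:],s[22:]  1  'c'
   9  s[22:],s[23:]  1  'c'
  10  s[23:],s[17:]  1  'c'
  11  s[17:],s[10:]  1  'c'
  12  s[10:],s[25:]  0  ''
  13  s[25:],s[15:]  2  'db'
  14  s[15:],s[21:]  1  'd'
  15  s[21:],s[24:]  1  'd'
  16  s[24:],s[14:]  3  'ddb'
  17  s[14:],s[13:]  2  'dd'
  18  s[13:],s[5:]  1  'd'
  19  s[5:],s[1:]  0  ''
  20  s[1:],s[0:]  1  'e'
  21  s[0:],s[18:]  1  'e'
  22  s[18:],s[6:]  0  ''
  23  s[6:],s[19:]  2  'fb'
  24  s[19:],s[11:]  3  'fbd'
  25  s[11:],s[9:]  1  'f'
  26  s[9:],s[4:]  1  'f'

[0, 0, 1, 1, 1, 2, 1, 0, 1, 1, 1, 1, 0, 2, 1, 1, 3, 2, 1, 0, 1, 1, 0, 2, 3, 1, 1]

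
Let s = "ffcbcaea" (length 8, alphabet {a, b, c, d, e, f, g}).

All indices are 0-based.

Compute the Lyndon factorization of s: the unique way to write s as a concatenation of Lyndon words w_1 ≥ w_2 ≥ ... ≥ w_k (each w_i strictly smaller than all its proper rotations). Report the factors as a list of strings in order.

["f", "f", "c", "bc", "ae", "a"]

emit factor 1: 'f' (i=0, period=1)
emit factor 2: 'f' (i=1, period=1)
emit factor 3: 'c' (i=2, period=1)
emit factor 4: 'bc' (i=3, period=2)
emit factor 5: 'ae' (i=5, period=2)
emit factor 6: 'a' (i=7, period=1)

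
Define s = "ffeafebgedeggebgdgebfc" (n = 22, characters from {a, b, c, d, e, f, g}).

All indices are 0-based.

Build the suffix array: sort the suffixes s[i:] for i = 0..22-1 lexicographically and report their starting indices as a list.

rank | idx | suffix
   0 |   3 | afebgedeggebgdgebfc
   1 |  19 | bfc
   2 |  14 | bgdgebfc
   3 |   6 | bgedeggebgdgebfc
   4 |  21 | c
   5 |   9 | deggebgdgebfc
   6 |  16 | dgebfc
   7 |   2 | eafebgedeggebgdgebfc
   8 |  18 | ebfc
   9 |  13 | ebgdgebfc
  10 |   5 | ebgedeggebgdgebfc
  11 |   8 | edeggebgdgebfc
  12 |  10 | eggebgdgebfc
  13 |  20 | fc
  14 |   1 | feafebgedeggebgdgebfc
  15 |   4 | febgedeggebgdgebfc
  16 |   0 | ffeafebgedeggebgdgebfc
  17 |  15 | gdgebfc
  18 |  17 | gebfc
  19 |  12 | gebgdgebfc
  20 |   7 | gedeggebgdgebfc
  21 |  11 | ggebgdgebfc

[3, 19, 14, 6, 21, 9, 16, 2, 18, 13, 5, 8, 10, 20, 1, 4, 0, 15, 17, 12, 7, 11]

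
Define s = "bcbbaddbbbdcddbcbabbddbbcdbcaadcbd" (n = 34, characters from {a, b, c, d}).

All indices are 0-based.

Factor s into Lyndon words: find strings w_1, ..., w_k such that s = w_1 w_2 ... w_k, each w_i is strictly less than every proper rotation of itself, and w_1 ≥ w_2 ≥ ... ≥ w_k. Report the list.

emit factor 1: 'bc' (i=0, period=2)
emit factor 2: 'b' (i=2, period=1)
emit factor 3: 'b' (i=3, period=1)
emit factor 4: 'addbbbdcddbcb' (i=4, period=13)
emit factor 5: 'abbddbbcdbc' (i=17, period=11)
emit factor 6: 'aadcbd' (i=28, period=6)

["bc", "b", "b", "addbbbdcddbcb", "abbddbbcdbc", "aadcbd"]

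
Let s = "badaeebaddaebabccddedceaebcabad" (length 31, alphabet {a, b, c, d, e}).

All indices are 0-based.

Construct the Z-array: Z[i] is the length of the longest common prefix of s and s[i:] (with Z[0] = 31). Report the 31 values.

Z[0]=31
i=1: fresh scan; Z[1]=0
i=2: fresh scan; Z[2]=0
i=3: fresh scan; Z[3]=0
i=4: fresh scan; Z[4]=0
i=5: fresh scan; Z[5]=0
i=6: fresh scan; Z[6]=3 scan→box=[6,9)
i=7: min(r-i=2, Z[1]=0)=0; Z[7]=0
i=8: min(r-i=1, Z[2]=0)=0; Z[8]=0
i=9: fresh scan; Z[9]=0
i=10: fresh scan; Z[10]=0
i=11: fresh scan; Z[11]=0
i=12: fresh scan; Z[12]=2 scan→box=[12,14)
i=13: min(r-i=1, Z[1]=0)=0; Z[13]=0
i=14: fresh scan; Z[14]=1 scan→box=[14,15)
i=15: fresh scan; Z[15]=0
i=16: fresh scan; Z[16]=0
i=17: fresh scan; Z[17]=0
i=18: fresh scan; Z[18]=0
i=19: fresh scan; Z[19]=0
i=20: fresh scan; Z[20]=0
i=21: fresh scan; Z[21]=0
i=22: fresh scan; Z[22]=0
i=23: fresh scan; Z[23]=0
i=24: fresh scan; Z[24]=0
i=25: fresh scan; Z[25]=1 scan→box=[25,26)
i=26: fresh scan; Z[26]=0
i=27: fresh scan; Z[27]=0
i=28: fresh scan; Z[28]=3 scan→box=[28,31)
i=29: min(r-i=2, Z[1]=0)=0; Z[29]=0
i=30: min(r-i=1, Z[2]=0)=0; Z[30]=0

[31, 0, 0, 0, 0, 0, 3, 0, 0, 0, 0, 0, 2, 0, 1, 0, 0, 0, 0, 0, 0, 0, 0, 0, 0, 1, 0, 0, 3, 0, 0]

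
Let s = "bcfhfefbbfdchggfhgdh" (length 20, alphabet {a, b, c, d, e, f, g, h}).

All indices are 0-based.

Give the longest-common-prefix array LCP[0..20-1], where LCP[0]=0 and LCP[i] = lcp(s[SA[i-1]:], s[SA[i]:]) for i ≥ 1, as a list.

sorted suffixes:
  #0 SA[0]=7  'bbfdchggfhgdh'
  #1 SA[1]=0  'bcfhfefbbfdchggfhgdh'
  #2 SA[2]=8  'bfdchggfhgdh'
  #3 SA[3]=1  'cfhfefbbfdchggfhgdh'
  #4 SA[4]=11  'chggfhgdh'
  #5 SA[5]=10  'dchggfhgdh'
  #6 SA[6]=18  'dh'
  #7 SA[7]=5  'efbbfdchggfhgdh'
  #8 SA[8]=6  'fbbfdchggfhgdh'
  #9 SA[9]=9  'fdchggfhgdh'
  #10 SA[10]=4  'fefbbfdchggfhgdh'
  #11 SA[11]=2  'fhfefbbfdchggfhgdh'
  #12 SA[12]=15  'fhgdh'
  #13 SA[13]=17  'gdh'
  #14 SA[14]=14  'gfhgdh'
  #15 SA[15]=13  'ggfhgdh'
  #16 SA[16]=19  'h'
  #17 SA[17]=3  'hfefbbfdchggfhgdh'
  #18 SA[18]=16  'hgdh'
  #19 SA[19]=12  'hggfhgdh'

SA = [7, 0, 8, 1, 11, 10, 18, 5, 6, 9, 4, 2, 15, 17, 14, 13, 19, 3, 16, 12]
rank  pair      lcp
   1  s[7:],s[0:]  1  'b'
   2  s[0:],s[8:]  1  'b'
   3  s[8:],s[1:]  0  ''
   4  s[1:],s[11:]  1  'c'
   5  s[11:],s[10:]  0  ''
   6  s[10:],s[18:]  1  'd'
   7  s[18:],s[5:]  0  ''
   8  s[5:],s[6:]  0  ''
   9  s[6:],s[9:]  1  'f'
  10  s[9:],s[4:]  1  'f'
  11  s[4:],s[2:]  1  'f'
  12  s[2:],s[15:]  2  'fh'
  13  s[15:],s[17:]  0  ''
  14  s[17:],s[14:]  1  'g'
  15  s[14:],s[13:]  1  'g'
  16  s[13:],s[19:]  0  ''
  17  s[19:],s[3:]  1  'h'
  18  s[3:],s[16:]  1  'h'
  19  s[16:],s[12:]  2  'hg'

[0, 1, 1, 0, 1, 0, 1, 0, 0, 1, 1, 1, 2, 0, 1, 1, 0, 1, 1, 2]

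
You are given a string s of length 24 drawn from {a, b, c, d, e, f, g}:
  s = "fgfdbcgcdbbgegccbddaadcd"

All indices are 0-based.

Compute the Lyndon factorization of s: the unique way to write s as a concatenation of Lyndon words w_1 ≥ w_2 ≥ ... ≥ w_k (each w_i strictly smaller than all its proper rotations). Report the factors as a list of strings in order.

["fg", "f", "d", "bcgcd", "bbgegccbdd", "aadcd"]

emit factor 1: 'fg' (i=0, period=2)
emit factor 2: 'f' (i=2, period=1)
emit factor 3: 'd' (i=3, period=1)
emit factor 4: 'bcgcd' (i=4, period=5)
emit factor 5: 'bbgegccbdd' (i=9, period=10)
emit factor 6: 'aadcd' (i=19, period=5)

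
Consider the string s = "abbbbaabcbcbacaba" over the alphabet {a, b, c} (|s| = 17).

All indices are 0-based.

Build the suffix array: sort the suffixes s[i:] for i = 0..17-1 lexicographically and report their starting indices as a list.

[16, 5, 14, 0, 6, 12, 15, 4, 11, 3, 2, 1, 9, 7, 13, 10, 8]

rank→(start, suffix):
  0 → (16, 'a')
  1 → (5, 'aabcbcbacaba')
  2 → (14, 'aba')
  3 → (0, 'abbbbaabcbcbacaba')
  4 → (6, 'abcbcbacaba')
  5 → (12, 'acaba')
  6 → (15, 'ba')
  7 → (4, 'baabcbcbacaba')
  8 → (11, 'bacaba')
  9 → (3, 'bbaabcbcbacaba')
  10 → (2, 'bbbaabcbcbacaba')
  11 → (1, 'bbbbaabcbcbacaba')
  12 → (9, 'bcbacaba')
  13 → (7, 'bcbcbacaba')
  14 → (13, 'caba')
  15 → (10, 'cbacaba')
  16 → (8, 'cbcbacaba')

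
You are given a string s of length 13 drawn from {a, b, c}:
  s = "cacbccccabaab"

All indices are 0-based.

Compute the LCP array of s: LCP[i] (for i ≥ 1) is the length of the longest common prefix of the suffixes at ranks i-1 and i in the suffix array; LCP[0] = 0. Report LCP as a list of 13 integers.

rank | idx | suffix
   0 |  10 | aab
   1 |  11 | ab
   2 |   8 | abaab
   3 |   1 | acbccccabaab
   4 |  12 | b
   5 |   9 | baab
   6 |   3 | bccccabaab
   7 |   7 | cabaab
   8 |   0 | cacbccccabaab
   9 |   2 | cbccccabaab
  10 |   6 | ccabaab
  11 |   5 | cccabaab
  12 |   4 | ccccabaab

SA = [10, 11, 8, 1, 12, 9, 3, 7, 0, 2, 6, 5, 4]
rank  pair      lcp
   1  s[10:],s[11:]  1  'a'
   2  s[11:],s[8:]  2  'ab'
   3  s[8:],s[1:]  1  'a'
   4  s[1:],s[12:]  0  ''
   5  s[12:],s[9:]  1  'b'
   6  s[9:],s[3:]  1  'b'
   7  s[3:],s[7:]  0  ''
   8  s[7:],s[0:]  2  'ca'
   9  s[0:],s[2:]  1  'c'
  10  s[2:],s[6:]  1  'c'
  11  s[6:],s[5:]  2  'cc'
  12  s[5:],s[4:]  3  'ccc'

[0, 1, 2, 1, 0, 1, 1, 0, 2, 1, 1, 2, 3]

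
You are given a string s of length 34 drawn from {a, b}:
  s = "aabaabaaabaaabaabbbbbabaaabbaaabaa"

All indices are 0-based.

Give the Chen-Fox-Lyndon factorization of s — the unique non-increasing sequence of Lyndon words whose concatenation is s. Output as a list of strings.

["aab", "aab", "aaabaaabaabbbbbabaaabb", "aaab", "a", "a"]

emit factor 1: 'aab' (i=0, period=3)
emit factor 2: 'aab' (i=3, period=3)
emit factor 3: 'aaabaaabaabbbbbabaaabb' (i=6, period=22)
emit factor 4: 'aaab' (i=28, period=4)
emit factor 5: 'a' (i=32, period=1)
emit factor 6: 'a' (i=33, period=1)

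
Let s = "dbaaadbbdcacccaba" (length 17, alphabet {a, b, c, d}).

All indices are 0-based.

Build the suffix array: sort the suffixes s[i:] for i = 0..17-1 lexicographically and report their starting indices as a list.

[16, 2, 3, 14, 10, 4, 15, 1, 6, 7, 13, 9, 12, 11, 0, 5, 8]

rank→(start, suffix):
  0 → (16, 'a')
  1 → (2, 'aaadbbdcacccaba')
  2 → (3, 'aadbbdcacccaba')
  3 → (14, 'aba')
  4 → (10, 'acccaba')
  5 → (4, 'adbbdcacccaba')
  6 → (15, 'ba')
  7 → (1, 'baaadbbdcacccaba')
  8 → (6, 'bbdcacccaba')
  9 → (7, 'bdcacccaba')
  10 → (13, 'caba')
  11 → (9, 'cacccaba')
  12 → (12, 'ccaba')
  13 → (11, 'cccaba')
  14 → (0, 'dbaaadbbdcacccaba')
  15 → (5, 'dbbdcacccaba')
  16 → (8, 'dcacccaba')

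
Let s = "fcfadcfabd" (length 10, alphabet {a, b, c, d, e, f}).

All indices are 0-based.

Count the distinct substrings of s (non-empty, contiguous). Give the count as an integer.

sorted suffixes:
  #0 SA[0]=7  'abd'
  #1 SA[1]=3  'adcfabd'
  #2 SA[2]=8  'bd'
  #3 SA[3]=5  'cfabd'
  #4 SA[4]=1  'cfadcfabd'
  #5 SA[5]=9  'd'
  #6 SA[6]=4  'dcfabd'
  #7 SA[7]=6  'fabd'
  #8 SA[8]=2  'fadcfabd'
  #9 SA[9]=0  'fcfadcfabd'

SA = [7, 3, 8, 5, 1, 9, 4, 6, 2, 0]
[i] adj suffixes → lcp
  [1] 7/3 → 1 ('a')
  [2] 3/8 → 0 ('')
  [3] 8/5 → 0 ('')
  [4] 5/1 → 3 ('cfa')
  [5] 1/9 → 0 ('')
  [6] 9/4 → 1 ('d')
  [7] 4/6 → 0 ('')
  [8] 6/2 → 2 ('fa')
  [9] 2/0 → 1 ('f')

n(n+1)/2 = 10·11/2 = 55
Σ LCP = 0 + 1 + 0 + 0 + 3 + 0 + 1 + 0 + 2 + 1 = 8
distinct = 55 − 8 = 47

47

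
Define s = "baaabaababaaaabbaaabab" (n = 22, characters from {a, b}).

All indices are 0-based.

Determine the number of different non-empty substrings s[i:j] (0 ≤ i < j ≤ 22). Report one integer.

sorted suffixes:
  #0 SA[0]=10  'aaaabbaaabab'
  #1 SA[1]=1  'aaabaababaaaabbaaabab'
  #2 SA[2]=16  'aaabab'
  #3 SA[3]=11  'aaabbaaabab'
  #4 SA[4]=2  'aabaababaaaabbaaabab'
  #5 SA[5]=17  'aabab'
  #6 SA[6]=5  'aababaaaabbaaabab'
  #7 SA[7]=12  'aabbaaabab'
  #8 SA[8]=20  'ab'
  #9 SA[9]=8  'abaaaabbaaabab'
  #10 SA[10]=3  'abaababaaaabbaaabab'
  #11 SA[11]=18  'abab'
  #12 SA[12]=6  'ababaaaabbaaabab'
  #13 SA[13]=13  'abbaaabab'
  #14 SA[14]=21  'b'
  #15 SA[15]=9  'baaaabbaaabab'
  #16 SA[16]=0  'baaabaababaaaabbaaabab'
  #17 SA[17]=15  'baaabab'
  #18 SA[18]=4  'baababaaaabbaaabab'
  #19 SA[19]=19  'bab'
  #20 SA[20]=7  'babaaaabbaaabab'
  #21 SA[21]=14  'bbaaabab'

SA = [10, 1, 16, 11, 2, 17, 5, 12, 20, 8, 3, 18, 6, 13, 21, 9, 0, 15, 4, 19, 7, 14]
i: (SA[i-1],SA[i]) lcp shared
  1: (10,1) 3 'aaa'
  2: (1,16) 5 'aaaba'
  3: (16,11) 4 'aaab'
  4: (11,2) 2 'aa'
  5: (2,17) 4 'aaba'
  6: (17,5) 5 'aabab'
  7: (5,12) 3 'aab'
  8: (12,20) 1 'a'
  9: (20,8) 2 'ab'
  10: (8,3) 4 'abaa'
  11: (3,18) 3 'aba'
  12: (18,6) 4 'abab'
  13: (6,13) 2 'ab'
  14: (13,21) 0 ''
  15: (21,9) 1 'b'
  16: (9,0) 4 'baaa'
  17: (0,15) 6 'baaaba'
  18: (15,4) 3 'baa'
  19: (4,19) 2 'ba'
  20: (19,7) 3 'bab'
  21: (7,14) 1 'b'

n(n+1)/2 = 22·23/2 = 253
Σ LCP = 0 + 3 + 5 + 4 + 2 + 4 + 5 + 3 + 1 + 2 + 4 + 3 + 4 + 2 + 0 + 1 + 4 + 6 + 3 + 2 + 3 + 1 = 62
distinct = 253 − 62 = 191

191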